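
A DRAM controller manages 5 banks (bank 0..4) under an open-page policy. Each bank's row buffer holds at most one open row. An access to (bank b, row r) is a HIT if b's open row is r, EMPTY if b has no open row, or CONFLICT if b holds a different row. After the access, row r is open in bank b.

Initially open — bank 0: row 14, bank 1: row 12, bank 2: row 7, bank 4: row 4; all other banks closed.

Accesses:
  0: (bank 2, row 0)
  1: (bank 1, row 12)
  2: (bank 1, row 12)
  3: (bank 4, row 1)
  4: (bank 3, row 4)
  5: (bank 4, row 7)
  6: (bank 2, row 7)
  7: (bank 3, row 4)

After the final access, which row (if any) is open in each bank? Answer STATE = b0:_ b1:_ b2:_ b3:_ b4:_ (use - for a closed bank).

step 0: bank2 7->0 [CONFLICT]
step 1: bank1 12->12 [HIT]
step 2: bank1 12->12 [HIT]
step 3: bank4 4->1 [CONFLICT]
step 4: bank3 None->4 [EMPTY]
step 5: bank4 1->7 [CONFLICT]
step 6: bank2 0->7 [CONFLICT]
step 7: bank3 4->4 [HIT]

STATE = b0:14 b1:12 b2:7 b3:4 b4:7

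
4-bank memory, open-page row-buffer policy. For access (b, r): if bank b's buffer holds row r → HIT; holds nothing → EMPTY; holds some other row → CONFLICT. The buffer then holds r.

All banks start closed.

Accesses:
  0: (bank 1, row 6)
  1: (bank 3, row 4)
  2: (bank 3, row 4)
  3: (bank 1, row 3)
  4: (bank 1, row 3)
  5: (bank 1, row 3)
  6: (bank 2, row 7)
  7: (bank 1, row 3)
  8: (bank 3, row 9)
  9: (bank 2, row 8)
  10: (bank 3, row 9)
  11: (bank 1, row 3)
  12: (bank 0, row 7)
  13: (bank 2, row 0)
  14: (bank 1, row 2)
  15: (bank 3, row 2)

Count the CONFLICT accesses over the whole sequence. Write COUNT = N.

COUNT = 6

step 0: bank1 None->6 [EMPTY]
step 1: bank3 None->4 [EMPTY]
step 2: bank3 4->4 [HIT]
step 3: bank1 6->3 [CONFLICT]
step 4: bank1 3->3 [HIT]
step 5: bank1 3->3 [HIT]
step 6: bank2 None->7 [EMPTY]
step 7: bank1 3->3 [HIT]
step 8: bank3 4->9 [CONFLICT]
step 9: bank2 7->8 [CONFLICT]
step 10: bank3 9->9 [HIT]
step 11: bank1 3->3 [HIT]
step 12: bank0 None->7 [EMPTY]
step 13: bank2 8->0 [CONFLICT]
step 14: bank1 3->2 [CONFLICT]
step 15: bank3 9->2 [CONFLICT]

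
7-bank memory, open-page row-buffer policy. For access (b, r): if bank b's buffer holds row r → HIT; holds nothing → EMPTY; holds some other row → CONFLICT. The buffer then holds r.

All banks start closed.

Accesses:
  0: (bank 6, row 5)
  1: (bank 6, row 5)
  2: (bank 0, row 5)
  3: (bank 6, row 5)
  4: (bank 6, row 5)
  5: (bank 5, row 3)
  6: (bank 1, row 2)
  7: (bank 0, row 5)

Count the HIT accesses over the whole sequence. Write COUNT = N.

0: bank 6 row 5 — prev None → EMPTY
1: bank 6 row 5 — prev 5 → HIT
2: bank 0 row 5 — prev None → EMPTY
3: bank 6 row 5 — prev 5 → HIT
4: bank 6 row 5 — prev 5 → HIT
5: bank 5 row 3 — prev None → EMPTY
6: bank 1 row 2 — prev None → EMPTY
7: bank 0 row 5 — prev 5 → HIT

COUNT = 4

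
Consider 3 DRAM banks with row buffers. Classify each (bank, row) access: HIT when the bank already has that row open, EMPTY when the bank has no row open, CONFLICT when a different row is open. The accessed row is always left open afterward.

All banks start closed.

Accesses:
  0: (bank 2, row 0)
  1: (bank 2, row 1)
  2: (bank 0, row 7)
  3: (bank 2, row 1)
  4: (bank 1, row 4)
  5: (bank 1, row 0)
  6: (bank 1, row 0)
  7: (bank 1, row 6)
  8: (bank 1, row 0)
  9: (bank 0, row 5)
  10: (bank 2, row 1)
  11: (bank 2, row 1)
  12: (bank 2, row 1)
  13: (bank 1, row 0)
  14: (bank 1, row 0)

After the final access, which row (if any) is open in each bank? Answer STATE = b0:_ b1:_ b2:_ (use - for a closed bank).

STATE = b0:5 b1:0 b2:1

  [0] b2 r0: no row ⇒ E
  [1] b2 r1: had r0 ⇒ C
  [2] b0 r7: no row ⇒ E
  [3] b2 r1: had r1 ⇒ H
  [4] b1 r4: no row ⇒ E
  [5] b1 r0: had r4 ⇒ C
  [6] b1 r0: had r0 ⇒ H
  [7] b1 r6: had r0 ⇒ C
  [8] b1 r0: had r6 ⇒ C
  [9] b0 r5: had r7 ⇒ C
  [10] b2 r1: had r1 ⇒ H
  [11] b2 r1: had r1 ⇒ H
  [12] b2 r1: had r1 ⇒ H
  [13] b1 r0: had r0 ⇒ H
  [14] b1 r0: had r0 ⇒ H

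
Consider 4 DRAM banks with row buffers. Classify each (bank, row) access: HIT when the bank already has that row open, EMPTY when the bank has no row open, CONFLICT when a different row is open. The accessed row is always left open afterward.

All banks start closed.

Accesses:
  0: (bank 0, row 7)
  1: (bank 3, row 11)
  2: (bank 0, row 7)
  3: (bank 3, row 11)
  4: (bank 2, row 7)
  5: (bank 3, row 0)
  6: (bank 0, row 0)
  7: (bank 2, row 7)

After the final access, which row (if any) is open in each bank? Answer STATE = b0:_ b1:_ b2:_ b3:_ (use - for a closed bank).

STATE = b0:0 b1:- b2:7 b3:0

  [0] b0 r7: no row ⇒ E
  [1] b3 r11: no row ⇒ E
  [2] b0 r7: had r7 ⇒ H
  [3] b3 r11: had r11 ⇒ H
  [4] b2 r7: no row ⇒ E
  [5] b3 r0: had r11 ⇒ C
  [6] b0 r0: had r7 ⇒ C
  [7] b2 r7: had r7 ⇒ H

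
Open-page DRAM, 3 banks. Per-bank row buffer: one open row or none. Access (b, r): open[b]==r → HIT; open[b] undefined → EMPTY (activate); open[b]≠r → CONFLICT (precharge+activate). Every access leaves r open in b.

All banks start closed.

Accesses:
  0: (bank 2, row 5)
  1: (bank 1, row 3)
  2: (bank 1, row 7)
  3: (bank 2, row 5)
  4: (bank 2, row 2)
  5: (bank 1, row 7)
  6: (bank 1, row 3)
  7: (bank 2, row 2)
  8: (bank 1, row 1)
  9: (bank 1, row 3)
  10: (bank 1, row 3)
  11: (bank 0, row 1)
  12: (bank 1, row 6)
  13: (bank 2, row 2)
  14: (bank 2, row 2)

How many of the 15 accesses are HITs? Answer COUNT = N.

0: bank 2 row 5 — prev None → EMPTY
1: bank 1 row 3 — prev None → EMPTY
2: bank 1 row 7 — prev 3 → CONFLICT
3: bank 2 row 5 — prev 5 → HIT
4: bank 2 row 2 — prev 5 → CONFLICT
5: bank 1 row 7 — prev 7 → HIT
6: bank 1 row 3 — prev 7 → CONFLICT
7: bank 2 row 2 — prev 2 → HIT
8: bank 1 row 1 — prev 3 → CONFLICT
9: bank 1 row 3 — prev 1 → CONFLICT
10: bank 1 row 3 — prev 3 → HIT
11: bank 0 row 1 — prev None → EMPTY
12: bank 1 row 6 — prev 3 → CONFLICT
13: bank 2 row 2 — prev 2 → HIT
14: bank 2 row 2 — prev 2 → HIT

COUNT = 6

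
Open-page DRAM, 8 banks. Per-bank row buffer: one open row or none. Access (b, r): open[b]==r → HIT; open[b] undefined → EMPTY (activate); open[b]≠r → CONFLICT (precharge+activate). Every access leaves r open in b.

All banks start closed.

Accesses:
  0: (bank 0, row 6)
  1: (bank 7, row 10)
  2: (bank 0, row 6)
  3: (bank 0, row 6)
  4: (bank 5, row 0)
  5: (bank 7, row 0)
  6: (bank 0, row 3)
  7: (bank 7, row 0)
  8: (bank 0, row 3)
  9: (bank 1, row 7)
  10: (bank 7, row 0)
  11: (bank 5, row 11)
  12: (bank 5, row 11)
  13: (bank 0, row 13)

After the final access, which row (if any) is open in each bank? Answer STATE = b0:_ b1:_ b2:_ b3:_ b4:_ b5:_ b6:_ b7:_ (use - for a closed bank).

0: bank 0 row 6 — prev None → EMPTY
1: bank 7 row 10 — prev None → EMPTY
2: bank 0 row 6 — prev 6 → HIT
3: bank 0 row 6 — prev 6 → HIT
4: bank 5 row 0 — prev None → EMPTY
5: bank 7 row 0 — prev 10 → CONFLICT
6: bank 0 row 3 — prev 6 → CONFLICT
7: bank 7 row 0 — prev 0 → HIT
8: bank 0 row 3 — prev 3 → HIT
9: bank 1 row 7 — prev None → EMPTY
10: bank 7 row 0 — prev 0 → HIT
11: bank 5 row 11 — prev 0 → CONFLICT
12: bank 5 row 11 — prev 11 → HIT
13: bank 0 row 13 — prev 3 → CONFLICT

STATE = b0:13 b1:7 b2:- b3:- b4:- b5:11 b6:- b7:0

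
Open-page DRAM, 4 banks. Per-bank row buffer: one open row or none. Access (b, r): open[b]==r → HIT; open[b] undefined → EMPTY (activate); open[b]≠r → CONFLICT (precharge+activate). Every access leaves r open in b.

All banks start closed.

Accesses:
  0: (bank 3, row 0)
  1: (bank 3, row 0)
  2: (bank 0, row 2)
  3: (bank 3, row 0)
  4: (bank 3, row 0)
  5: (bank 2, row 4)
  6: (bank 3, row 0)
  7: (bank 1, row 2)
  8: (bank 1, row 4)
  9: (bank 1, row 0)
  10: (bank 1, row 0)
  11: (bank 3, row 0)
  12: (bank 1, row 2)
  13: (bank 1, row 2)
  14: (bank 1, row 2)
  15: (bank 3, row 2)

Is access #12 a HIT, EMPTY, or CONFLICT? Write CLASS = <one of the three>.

#0 (3,0) E
#1 (3,0) H  (was 0)
#2 (0,2) E
#3 (3,0) H  (was 0)
#4 (3,0) H  (was 0)
#5 (2,4) E
#6 (3,0) H  (was 0)
#7 (1,2) E
#8 (1,4) C  (was 2)
#9 (1,0) C  (was 4)
#10 (1,0) H  (was 0)
#11 (3,0) H  (was 0)
#12 (1,2) C  (was 0)
#13 (1,2) H  (was 2)
#14 (1,2) H  (was 2)
#15 (3,2) C  (was 0)

CLASS = CONFLICT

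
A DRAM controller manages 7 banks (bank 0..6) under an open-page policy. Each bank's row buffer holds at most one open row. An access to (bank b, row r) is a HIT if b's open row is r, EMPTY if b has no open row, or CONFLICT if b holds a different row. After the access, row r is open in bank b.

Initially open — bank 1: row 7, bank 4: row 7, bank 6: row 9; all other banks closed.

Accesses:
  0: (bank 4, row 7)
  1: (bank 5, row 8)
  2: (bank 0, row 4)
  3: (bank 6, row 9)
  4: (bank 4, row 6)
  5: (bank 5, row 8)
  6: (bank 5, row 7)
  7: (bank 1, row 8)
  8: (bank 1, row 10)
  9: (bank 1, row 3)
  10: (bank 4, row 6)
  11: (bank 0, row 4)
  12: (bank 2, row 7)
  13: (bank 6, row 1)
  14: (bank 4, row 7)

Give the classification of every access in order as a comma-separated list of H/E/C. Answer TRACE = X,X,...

#0 (4,7) H  (was 7)
#1 (5,8) E
#2 (0,4) E
#3 (6,9) H  (was 9)
#4 (4,6) C  (was 7)
#5 (5,8) H  (was 8)
#6 (5,7) C  (was 8)
#7 (1,8) C  (was 7)
#8 (1,10) C  (was 8)
#9 (1,3) C  (was 10)
#10 (4,6) H  (was 6)
#11 (0,4) H  (was 4)
#12 (2,7) E
#13 (6,1) C  (was 9)
#14 (4,7) C  (was 6)

TRACE = H,E,E,H,C,H,C,C,C,C,H,H,E,C,C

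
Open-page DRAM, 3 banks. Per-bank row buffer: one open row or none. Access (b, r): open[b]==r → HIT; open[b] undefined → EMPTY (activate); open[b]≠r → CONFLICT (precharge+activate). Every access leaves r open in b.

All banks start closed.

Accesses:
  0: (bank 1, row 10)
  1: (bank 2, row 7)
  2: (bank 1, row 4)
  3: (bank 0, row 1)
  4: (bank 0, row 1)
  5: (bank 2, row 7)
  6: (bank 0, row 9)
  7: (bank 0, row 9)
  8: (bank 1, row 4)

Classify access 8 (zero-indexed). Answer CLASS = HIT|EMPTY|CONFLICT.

CLASS = HIT

#0 (1,10) E
#1 (2,7) E
#2 (1,4) C  (was 10)
#3 (0,1) E
#4 (0,1) H  (was 1)
#5 (2,7) H  (was 7)
#6 (0,9) C  (was 1)
#7 (0,9) H  (was 9)
#8 (1,4) H  (was 4)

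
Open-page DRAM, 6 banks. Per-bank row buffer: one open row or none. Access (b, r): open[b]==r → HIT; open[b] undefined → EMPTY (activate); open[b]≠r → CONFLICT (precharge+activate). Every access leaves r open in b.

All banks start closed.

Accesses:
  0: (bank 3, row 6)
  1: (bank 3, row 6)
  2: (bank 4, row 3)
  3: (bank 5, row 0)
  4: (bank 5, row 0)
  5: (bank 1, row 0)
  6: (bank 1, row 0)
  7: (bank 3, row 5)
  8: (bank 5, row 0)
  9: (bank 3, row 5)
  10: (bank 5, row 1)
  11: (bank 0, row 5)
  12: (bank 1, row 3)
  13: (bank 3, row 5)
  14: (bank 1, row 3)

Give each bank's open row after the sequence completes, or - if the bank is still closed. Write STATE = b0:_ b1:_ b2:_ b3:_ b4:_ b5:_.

STATE = b0:5 b1:3 b2:- b3:5 b4:3 b5:1

#0 (3,6) E
#1 (3,6) H  (was 6)
#2 (4,3) E
#3 (5,0) E
#4 (5,0) H  (was 0)
#5 (1,0) E
#6 (1,0) H  (was 0)
#7 (3,5) C  (was 6)
#8 (5,0) H  (was 0)
#9 (3,5) H  (was 5)
#10 (5,1) C  (was 0)
#11 (0,5) E
#12 (1,3) C  (was 0)
#13 (3,5) H  (was 5)
#14 (1,3) H  (was 3)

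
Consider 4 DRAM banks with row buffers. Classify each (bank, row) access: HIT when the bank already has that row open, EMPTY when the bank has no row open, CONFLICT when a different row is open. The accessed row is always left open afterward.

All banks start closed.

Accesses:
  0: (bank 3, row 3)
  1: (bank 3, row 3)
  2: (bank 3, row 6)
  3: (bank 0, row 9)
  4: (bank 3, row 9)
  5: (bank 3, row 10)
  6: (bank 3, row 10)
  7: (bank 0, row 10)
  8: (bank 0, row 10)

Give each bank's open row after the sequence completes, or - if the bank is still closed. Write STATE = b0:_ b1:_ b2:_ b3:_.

STATE = b0:10 b1:- b2:- b3:10

0: bank 3 row 3 — prev None → EMPTY
1: bank 3 row 3 — prev 3 → HIT
2: bank 3 row 6 — prev 3 → CONFLICT
3: bank 0 row 9 — prev None → EMPTY
4: bank 3 row 9 — prev 6 → CONFLICT
5: bank 3 row 10 — prev 9 → CONFLICT
6: bank 3 row 10 — prev 10 → HIT
7: bank 0 row 10 — prev 9 → CONFLICT
8: bank 0 row 10 — prev 10 → HIT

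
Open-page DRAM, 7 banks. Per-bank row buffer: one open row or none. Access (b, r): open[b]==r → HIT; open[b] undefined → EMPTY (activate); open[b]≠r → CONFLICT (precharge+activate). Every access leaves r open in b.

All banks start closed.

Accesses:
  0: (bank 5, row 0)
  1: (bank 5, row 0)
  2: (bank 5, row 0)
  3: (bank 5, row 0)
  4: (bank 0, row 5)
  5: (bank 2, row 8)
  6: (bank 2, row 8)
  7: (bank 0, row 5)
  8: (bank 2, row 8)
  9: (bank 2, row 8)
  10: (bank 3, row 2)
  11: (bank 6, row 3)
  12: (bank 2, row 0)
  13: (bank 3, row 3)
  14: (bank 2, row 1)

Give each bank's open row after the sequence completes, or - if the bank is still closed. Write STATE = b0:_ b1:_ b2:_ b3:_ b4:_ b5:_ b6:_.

STATE = b0:5 b1:- b2:1 b3:3 b4:- b5:0 b6:3

0: bank 5 row 0 — prev None → EMPTY
1: bank 5 row 0 — prev 0 → HIT
2: bank 5 row 0 — prev 0 → HIT
3: bank 5 row 0 — prev 0 → HIT
4: bank 0 row 5 — prev None → EMPTY
5: bank 2 row 8 — prev None → EMPTY
6: bank 2 row 8 — prev 8 → HIT
7: bank 0 row 5 — prev 5 → HIT
8: bank 2 row 8 — prev 8 → HIT
9: bank 2 row 8 — prev 8 → HIT
10: bank 3 row 2 — prev None → EMPTY
11: bank 6 row 3 — prev None → EMPTY
12: bank 2 row 0 — prev 8 → CONFLICT
13: bank 3 row 3 — prev 2 → CONFLICT
14: bank 2 row 1 — prev 0 → CONFLICT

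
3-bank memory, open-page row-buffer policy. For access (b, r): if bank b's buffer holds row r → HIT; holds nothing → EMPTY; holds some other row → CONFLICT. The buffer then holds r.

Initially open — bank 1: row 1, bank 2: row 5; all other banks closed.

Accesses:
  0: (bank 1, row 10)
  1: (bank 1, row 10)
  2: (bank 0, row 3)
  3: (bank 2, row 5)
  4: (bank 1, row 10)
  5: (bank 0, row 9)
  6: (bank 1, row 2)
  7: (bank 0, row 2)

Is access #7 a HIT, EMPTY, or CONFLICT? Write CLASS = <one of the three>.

step 0: bank1 1->10 [CONFLICT]
step 1: bank1 10->10 [HIT]
step 2: bank0 None->3 [EMPTY]
step 3: bank2 5->5 [HIT]
step 4: bank1 10->10 [HIT]
step 5: bank0 3->9 [CONFLICT]
step 6: bank1 10->2 [CONFLICT]
step 7: bank0 9->2 [CONFLICT]

CLASS = CONFLICT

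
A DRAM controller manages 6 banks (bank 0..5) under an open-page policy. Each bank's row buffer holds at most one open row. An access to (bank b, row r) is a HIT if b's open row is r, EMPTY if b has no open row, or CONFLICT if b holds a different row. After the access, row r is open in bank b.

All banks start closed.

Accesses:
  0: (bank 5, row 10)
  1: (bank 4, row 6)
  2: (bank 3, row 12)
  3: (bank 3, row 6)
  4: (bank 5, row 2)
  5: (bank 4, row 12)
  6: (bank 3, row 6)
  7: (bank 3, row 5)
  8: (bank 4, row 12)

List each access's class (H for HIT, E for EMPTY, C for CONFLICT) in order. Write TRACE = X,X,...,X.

#0 (5,10) E
#1 (4,6) E
#2 (3,12) E
#3 (3,6) C  (was 12)
#4 (5,2) C  (was 10)
#5 (4,12) C  (was 6)
#6 (3,6) H  (was 6)
#7 (3,5) C  (was 6)
#8 (4,12) H  (was 12)

TRACE = E,E,E,C,C,C,H,C,H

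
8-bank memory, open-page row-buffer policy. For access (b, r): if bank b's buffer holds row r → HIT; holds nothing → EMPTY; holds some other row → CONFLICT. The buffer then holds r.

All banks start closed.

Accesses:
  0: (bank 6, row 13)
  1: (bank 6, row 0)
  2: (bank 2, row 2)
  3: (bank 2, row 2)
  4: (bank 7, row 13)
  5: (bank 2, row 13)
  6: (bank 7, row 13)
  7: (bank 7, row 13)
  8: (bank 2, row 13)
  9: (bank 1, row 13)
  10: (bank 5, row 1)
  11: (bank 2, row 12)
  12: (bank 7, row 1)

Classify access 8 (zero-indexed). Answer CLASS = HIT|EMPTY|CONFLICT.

#0 (6,13) E
#1 (6,0) C  (was 13)
#2 (2,2) E
#3 (2,2) H  (was 2)
#4 (7,13) E
#5 (2,13) C  (was 2)
#6 (7,13) H  (was 13)
#7 (7,13) H  (was 13)
#8 (2,13) H  (was 13)
#9 (1,13) E
#10 (5,1) E
#11 (2,12) C  (was 13)
#12 (7,1) C  (was 13)

CLASS = HIT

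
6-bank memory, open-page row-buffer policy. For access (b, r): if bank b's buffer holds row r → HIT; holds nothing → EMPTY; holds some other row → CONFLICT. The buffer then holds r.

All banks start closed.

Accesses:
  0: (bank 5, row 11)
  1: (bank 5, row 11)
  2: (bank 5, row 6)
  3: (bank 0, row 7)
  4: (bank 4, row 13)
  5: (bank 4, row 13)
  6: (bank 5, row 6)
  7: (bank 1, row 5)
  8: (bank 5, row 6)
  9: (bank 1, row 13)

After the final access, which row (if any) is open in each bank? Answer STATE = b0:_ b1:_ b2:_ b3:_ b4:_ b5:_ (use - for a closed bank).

0: bank 5 row 11 — prev None → EMPTY
1: bank 5 row 11 — prev 11 → HIT
2: bank 5 row 6 — prev 11 → CONFLICT
3: bank 0 row 7 — prev None → EMPTY
4: bank 4 row 13 — prev None → EMPTY
5: bank 4 row 13 — prev 13 → HIT
6: bank 5 row 6 — prev 6 → HIT
7: bank 1 row 5 — prev None → EMPTY
8: bank 5 row 6 — prev 6 → HIT
9: bank 1 row 13 — prev 5 → CONFLICT

STATE = b0:7 b1:13 b2:- b3:- b4:13 b5:6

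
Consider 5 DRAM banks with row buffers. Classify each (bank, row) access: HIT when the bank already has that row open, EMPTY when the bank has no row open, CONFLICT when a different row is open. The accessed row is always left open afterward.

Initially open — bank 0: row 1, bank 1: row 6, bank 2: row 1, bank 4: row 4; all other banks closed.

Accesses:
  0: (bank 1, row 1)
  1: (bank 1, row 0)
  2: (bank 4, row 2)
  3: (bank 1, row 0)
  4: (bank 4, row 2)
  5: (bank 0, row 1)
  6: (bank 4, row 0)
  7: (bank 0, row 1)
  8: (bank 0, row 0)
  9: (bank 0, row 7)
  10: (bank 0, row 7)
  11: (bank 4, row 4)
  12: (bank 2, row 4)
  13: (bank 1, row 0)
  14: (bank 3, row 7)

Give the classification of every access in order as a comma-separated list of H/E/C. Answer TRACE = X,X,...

TRACE = C,C,C,H,H,H,C,H,C,C,H,C,C,H,E

  [0] b1 r1: had r6 ⇒ C
  [1] b1 r0: had r1 ⇒ C
  [2] b4 r2: had r4 ⇒ C
  [3] b1 r0: had r0 ⇒ H
  [4] b4 r2: had r2 ⇒ H
  [5] b0 r1: had r1 ⇒ H
  [6] b4 r0: had r2 ⇒ C
  [7] b0 r1: had r1 ⇒ H
  [8] b0 r0: had r1 ⇒ C
  [9] b0 r7: had r0 ⇒ C
  [10] b0 r7: had r7 ⇒ H
  [11] b4 r4: had r0 ⇒ C
  [12] b2 r4: had r1 ⇒ C
  [13] b1 r0: had r0 ⇒ H
  [14] b3 r7: no row ⇒ E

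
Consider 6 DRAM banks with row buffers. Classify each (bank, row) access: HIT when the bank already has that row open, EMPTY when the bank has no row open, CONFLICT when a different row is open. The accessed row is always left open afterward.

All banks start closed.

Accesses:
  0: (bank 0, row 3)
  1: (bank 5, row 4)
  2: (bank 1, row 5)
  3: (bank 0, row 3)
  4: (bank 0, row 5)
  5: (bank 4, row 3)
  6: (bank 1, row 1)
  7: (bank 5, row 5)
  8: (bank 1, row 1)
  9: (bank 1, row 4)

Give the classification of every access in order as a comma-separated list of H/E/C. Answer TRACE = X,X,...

#0 (0,3) E
#1 (5,4) E
#2 (1,5) E
#3 (0,3) H  (was 3)
#4 (0,5) C  (was 3)
#5 (4,3) E
#6 (1,1) C  (was 5)
#7 (5,5) C  (was 4)
#8 (1,1) H  (was 1)
#9 (1,4) C  (was 1)

TRACE = E,E,E,H,C,E,C,C,H,C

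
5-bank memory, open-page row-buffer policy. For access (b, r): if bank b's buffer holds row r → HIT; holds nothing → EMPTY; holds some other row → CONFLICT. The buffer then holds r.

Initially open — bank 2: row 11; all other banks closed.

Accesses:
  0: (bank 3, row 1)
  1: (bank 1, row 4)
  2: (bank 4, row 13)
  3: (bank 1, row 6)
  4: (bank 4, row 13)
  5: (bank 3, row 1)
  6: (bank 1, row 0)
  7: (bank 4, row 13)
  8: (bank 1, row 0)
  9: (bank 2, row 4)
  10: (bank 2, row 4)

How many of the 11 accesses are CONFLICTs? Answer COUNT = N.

COUNT = 3

  [0] b3 r1: no row ⇒ E
  [1] b1 r4: no row ⇒ E
  [2] b4 r13: no row ⇒ E
  [3] b1 r6: had r4 ⇒ C
  [4] b4 r13: had r13 ⇒ H
  [5] b3 r1: had r1 ⇒ H
  [6] b1 r0: had r6 ⇒ C
  [7] b4 r13: had r13 ⇒ H
  [8] b1 r0: had r0 ⇒ H
  [9] b2 r4: had r11 ⇒ C
  [10] b2 r4: had r4 ⇒ H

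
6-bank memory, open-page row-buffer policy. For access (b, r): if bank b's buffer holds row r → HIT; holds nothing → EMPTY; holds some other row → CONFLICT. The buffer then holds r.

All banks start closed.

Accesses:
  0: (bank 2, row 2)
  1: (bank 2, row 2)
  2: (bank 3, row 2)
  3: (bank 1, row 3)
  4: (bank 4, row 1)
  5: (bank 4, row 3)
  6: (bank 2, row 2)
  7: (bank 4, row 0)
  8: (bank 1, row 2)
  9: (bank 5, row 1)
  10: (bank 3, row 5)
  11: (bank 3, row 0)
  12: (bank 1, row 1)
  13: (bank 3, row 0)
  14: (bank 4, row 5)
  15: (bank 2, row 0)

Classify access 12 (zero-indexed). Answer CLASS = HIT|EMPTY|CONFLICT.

#0 (2,2) E
#1 (2,2) H  (was 2)
#2 (3,2) E
#3 (1,3) E
#4 (4,1) E
#5 (4,3) C  (was 1)
#6 (2,2) H  (was 2)
#7 (4,0) C  (was 3)
#8 (1,2) C  (was 3)
#9 (5,1) E
#10 (3,5) C  (was 2)
#11 (3,0) C  (was 5)
#12 (1,1) C  (was 2)
#13 (3,0) H  (was 0)
#14 (4,5) C  (was 0)
#15 (2,0) C  (was 2)

CLASS = CONFLICT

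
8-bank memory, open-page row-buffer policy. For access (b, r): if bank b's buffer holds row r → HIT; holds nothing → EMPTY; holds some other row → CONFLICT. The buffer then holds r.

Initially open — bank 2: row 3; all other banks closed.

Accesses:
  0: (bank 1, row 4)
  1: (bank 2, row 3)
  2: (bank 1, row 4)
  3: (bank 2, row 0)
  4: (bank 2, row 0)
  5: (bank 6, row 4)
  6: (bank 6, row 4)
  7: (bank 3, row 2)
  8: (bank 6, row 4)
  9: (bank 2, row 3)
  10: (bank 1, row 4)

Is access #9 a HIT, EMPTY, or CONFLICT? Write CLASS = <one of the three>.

#0 (1,4) E
#1 (2,3) H  (was 3)
#2 (1,4) H  (was 4)
#3 (2,0) C  (was 3)
#4 (2,0) H  (was 0)
#5 (6,4) E
#6 (6,4) H  (was 4)
#7 (3,2) E
#8 (6,4) H  (was 4)
#9 (2,3) C  (was 0)
#10 (1,4) H  (was 4)

CLASS = CONFLICT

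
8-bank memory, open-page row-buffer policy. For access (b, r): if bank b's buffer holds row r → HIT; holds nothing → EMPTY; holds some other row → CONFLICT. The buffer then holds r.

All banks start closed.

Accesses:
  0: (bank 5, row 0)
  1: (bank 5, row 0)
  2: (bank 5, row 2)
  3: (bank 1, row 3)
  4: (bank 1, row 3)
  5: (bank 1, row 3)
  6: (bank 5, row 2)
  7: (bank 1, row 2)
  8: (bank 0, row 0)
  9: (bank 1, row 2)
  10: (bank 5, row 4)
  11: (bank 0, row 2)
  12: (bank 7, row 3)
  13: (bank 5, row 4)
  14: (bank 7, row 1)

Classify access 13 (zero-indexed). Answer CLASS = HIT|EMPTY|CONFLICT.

#0 (5,0) E
#1 (5,0) H  (was 0)
#2 (5,2) C  (was 0)
#3 (1,3) E
#4 (1,3) H  (was 3)
#5 (1,3) H  (was 3)
#6 (5,2) H  (was 2)
#7 (1,2) C  (was 3)
#8 (0,0) E
#9 (1,2) H  (was 2)
#10 (5,4) C  (was 2)
#11 (0,2) C  (was 0)
#12 (7,3) E
#13 (5,4) H  (was 4)
#14 (7,1) C  (was 3)

CLASS = HIT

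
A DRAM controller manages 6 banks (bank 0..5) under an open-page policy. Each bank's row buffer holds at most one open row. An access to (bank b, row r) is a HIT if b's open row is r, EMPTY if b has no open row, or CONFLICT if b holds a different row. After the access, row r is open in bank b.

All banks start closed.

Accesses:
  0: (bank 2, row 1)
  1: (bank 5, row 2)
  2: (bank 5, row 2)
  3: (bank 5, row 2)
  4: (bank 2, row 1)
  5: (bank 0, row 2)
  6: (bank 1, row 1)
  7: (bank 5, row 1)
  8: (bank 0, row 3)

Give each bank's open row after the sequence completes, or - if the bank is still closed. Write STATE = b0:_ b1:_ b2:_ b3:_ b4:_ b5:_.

  [0] b2 r1: no row ⇒ E
  [1] b5 r2: no row ⇒ E
  [2] b5 r2: had r2 ⇒ H
  [3] b5 r2: had r2 ⇒ H
  [4] b2 r1: had r1 ⇒ H
  [5] b0 r2: no row ⇒ E
  [6] b1 r1: no row ⇒ E
  [7] b5 r1: had r2 ⇒ C
  [8] b0 r3: had r2 ⇒ C

STATE = b0:3 b1:1 b2:1 b3:- b4:- b5:1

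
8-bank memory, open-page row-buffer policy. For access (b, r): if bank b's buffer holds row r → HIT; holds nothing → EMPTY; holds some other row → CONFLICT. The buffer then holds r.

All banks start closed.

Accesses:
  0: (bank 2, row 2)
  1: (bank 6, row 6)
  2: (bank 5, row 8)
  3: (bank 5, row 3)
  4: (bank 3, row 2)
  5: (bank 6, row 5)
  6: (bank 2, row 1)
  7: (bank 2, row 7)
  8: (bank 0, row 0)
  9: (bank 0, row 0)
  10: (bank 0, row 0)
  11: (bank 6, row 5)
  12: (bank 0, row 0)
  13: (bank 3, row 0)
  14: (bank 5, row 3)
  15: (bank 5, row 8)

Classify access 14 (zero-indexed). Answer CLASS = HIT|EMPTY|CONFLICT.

0: bank 2 row 2 — prev None → EMPTY
1: bank 6 row 6 — prev None → EMPTY
2: bank 5 row 8 — prev None → EMPTY
3: bank 5 row 3 — prev 8 → CONFLICT
4: bank 3 row 2 — prev None → EMPTY
5: bank 6 row 5 — prev 6 → CONFLICT
6: bank 2 row 1 — prev 2 → CONFLICT
7: bank 2 row 7 — prev 1 → CONFLICT
8: bank 0 row 0 — prev None → EMPTY
9: bank 0 row 0 — prev 0 → HIT
10: bank 0 row 0 — prev 0 → HIT
11: bank 6 row 5 — prev 5 → HIT
12: bank 0 row 0 — prev 0 → HIT
13: bank 3 row 0 — prev 2 → CONFLICT
14: bank 5 row 3 — prev 3 → HIT
15: bank 5 row 8 — prev 3 → CONFLICT

CLASS = HIT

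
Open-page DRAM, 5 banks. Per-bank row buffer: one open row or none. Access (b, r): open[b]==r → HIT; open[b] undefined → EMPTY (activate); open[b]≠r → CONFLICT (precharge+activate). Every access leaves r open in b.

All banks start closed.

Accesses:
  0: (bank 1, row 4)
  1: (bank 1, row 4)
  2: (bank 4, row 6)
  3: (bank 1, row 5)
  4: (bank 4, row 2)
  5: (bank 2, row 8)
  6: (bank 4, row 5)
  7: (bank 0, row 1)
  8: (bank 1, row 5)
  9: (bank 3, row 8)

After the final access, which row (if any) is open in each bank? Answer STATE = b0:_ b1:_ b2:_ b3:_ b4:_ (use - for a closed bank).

  [0] b1 r4: no row ⇒ E
  [1] b1 r4: had r4 ⇒ H
  [2] b4 r6: no row ⇒ E
  [3] b1 r5: had r4 ⇒ C
  [4] b4 r2: had r6 ⇒ C
  [5] b2 r8: no row ⇒ E
  [6] b4 r5: had r2 ⇒ C
  [7] b0 r1: no row ⇒ E
  [8] b1 r5: had r5 ⇒ H
  [9] b3 r8: no row ⇒ E

STATE = b0:1 b1:5 b2:8 b3:8 b4:5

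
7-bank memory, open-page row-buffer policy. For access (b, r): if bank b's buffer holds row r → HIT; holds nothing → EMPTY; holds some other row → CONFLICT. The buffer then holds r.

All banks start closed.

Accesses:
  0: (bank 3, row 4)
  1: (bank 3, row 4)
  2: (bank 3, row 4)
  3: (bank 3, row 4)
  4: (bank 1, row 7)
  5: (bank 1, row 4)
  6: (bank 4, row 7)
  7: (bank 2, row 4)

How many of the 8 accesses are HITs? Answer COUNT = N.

COUNT = 3

  [0] b3 r4: no row ⇒ E
  [1] b3 r4: had r4 ⇒ H
  [2] b3 r4: had r4 ⇒ H
  [3] b3 r4: had r4 ⇒ H
  [4] b1 r7: no row ⇒ E
  [5] b1 r4: had r7 ⇒ C
  [6] b4 r7: no row ⇒ E
  [7] b2 r4: no row ⇒ E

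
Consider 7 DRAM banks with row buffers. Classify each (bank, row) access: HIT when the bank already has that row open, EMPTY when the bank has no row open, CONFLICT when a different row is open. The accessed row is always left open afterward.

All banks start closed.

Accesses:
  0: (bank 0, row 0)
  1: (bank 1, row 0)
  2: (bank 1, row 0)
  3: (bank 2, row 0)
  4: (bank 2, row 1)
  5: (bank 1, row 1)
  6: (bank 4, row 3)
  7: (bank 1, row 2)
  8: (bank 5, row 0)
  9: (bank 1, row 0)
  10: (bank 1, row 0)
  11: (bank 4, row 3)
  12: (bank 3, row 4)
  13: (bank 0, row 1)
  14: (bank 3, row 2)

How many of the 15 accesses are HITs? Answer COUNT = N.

COUNT = 3

step 0: bank0 None->0 [EMPTY]
step 1: bank1 None->0 [EMPTY]
step 2: bank1 0->0 [HIT]
step 3: bank2 None->0 [EMPTY]
step 4: bank2 0->1 [CONFLICT]
step 5: bank1 0->1 [CONFLICT]
step 6: bank4 None->3 [EMPTY]
step 7: bank1 1->2 [CONFLICT]
step 8: bank5 None->0 [EMPTY]
step 9: bank1 2->0 [CONFLICT]
step 10: bank1 0->0 [HIT]
step 11: bank4 3->3 [HIT]
step 12: bank3 None->4 [EMPTY]
step 13: bank0 0->1 [CONFLICT]
step 14: bank3 4->2 [CONFLICT]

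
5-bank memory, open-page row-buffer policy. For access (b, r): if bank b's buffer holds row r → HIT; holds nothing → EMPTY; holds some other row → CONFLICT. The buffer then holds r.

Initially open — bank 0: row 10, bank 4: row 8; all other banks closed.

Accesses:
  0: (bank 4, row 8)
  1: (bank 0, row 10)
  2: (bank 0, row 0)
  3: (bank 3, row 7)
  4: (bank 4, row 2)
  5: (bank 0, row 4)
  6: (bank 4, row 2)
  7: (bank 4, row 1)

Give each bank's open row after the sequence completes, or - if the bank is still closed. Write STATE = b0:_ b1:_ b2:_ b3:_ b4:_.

0: bank 4 row 8 — prev 8 → HIT
1: bank 0 row 10 — prev 10 → HIT
2: bank 0 row 0 — prev 10 → CONFLICT
3: bank 3 row 7 — prev None → EMPTY
4: bank 4 row 2 — prev 8 → CONFLICT
5: bank 0 row 4 — prev 0 → CONFLICT
6: bank 4 row 2 — prev 2 → HIT
7: bank 4 row 1 — prev 2 → CONFLICT

STATE = b0:4 b1:- b2:- b3:7 b4:1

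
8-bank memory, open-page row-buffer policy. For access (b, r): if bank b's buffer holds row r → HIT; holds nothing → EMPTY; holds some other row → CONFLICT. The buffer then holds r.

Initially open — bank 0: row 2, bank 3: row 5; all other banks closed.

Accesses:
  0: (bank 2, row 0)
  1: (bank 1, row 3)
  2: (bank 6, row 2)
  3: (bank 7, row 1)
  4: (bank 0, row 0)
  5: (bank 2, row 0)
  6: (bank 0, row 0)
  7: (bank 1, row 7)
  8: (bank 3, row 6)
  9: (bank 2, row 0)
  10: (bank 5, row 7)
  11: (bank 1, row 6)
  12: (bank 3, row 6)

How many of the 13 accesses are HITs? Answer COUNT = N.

COUNT = 4

step 0: bank2 None->0 [EMPTY]
step 1: bank1 None->3 [EMPTY]
step 2: bank6 None->2 [EMPTY]
step 3: bank7 None->1 [EMPTY]
step 4: bank0 2->0 [CONFLICT]
step 5: bank2 0->0 [HIT]
step 6: bank0 0->0 [HIT]
step 7: bank1 3->7 [CONFLICT]
step 8: bank3 5->6 [CONFLICT]
step 9: bank2 0->0 [HIT]
step 10: bank5 None->7 [EMPTY]
step 11: bank1 7->6 [CONFLICT]
step 12: bank3 6->6 [HIT]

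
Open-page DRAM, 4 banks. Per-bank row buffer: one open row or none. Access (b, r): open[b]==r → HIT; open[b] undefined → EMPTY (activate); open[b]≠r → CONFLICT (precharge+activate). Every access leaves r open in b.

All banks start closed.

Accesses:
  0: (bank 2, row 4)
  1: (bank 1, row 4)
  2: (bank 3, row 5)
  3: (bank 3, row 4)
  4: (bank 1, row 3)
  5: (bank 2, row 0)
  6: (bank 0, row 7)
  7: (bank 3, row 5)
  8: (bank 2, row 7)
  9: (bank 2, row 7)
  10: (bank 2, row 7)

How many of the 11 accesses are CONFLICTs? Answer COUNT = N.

COUNT = 5

step 0: bank2 None->4 [EMPTY]
step 1: bank1 None->4 [EMPTY]
step 2: bank3 None->5 [EMPTY]
step 3: bank3 5->4 [CONFLICT]
step 4: bank1 4->3 [CONFLICT]
step 5: bank2 4->0 [CONFLICT]
step 6: bank0 None->7 [EMPTY]
step 7: bank3 4->5 [CONFLICT]
step 8: bank2 0->7 [CONFLICT]
step 9: bank2 7->7 [HIT]
step 10: bank2 7->7 [HIT]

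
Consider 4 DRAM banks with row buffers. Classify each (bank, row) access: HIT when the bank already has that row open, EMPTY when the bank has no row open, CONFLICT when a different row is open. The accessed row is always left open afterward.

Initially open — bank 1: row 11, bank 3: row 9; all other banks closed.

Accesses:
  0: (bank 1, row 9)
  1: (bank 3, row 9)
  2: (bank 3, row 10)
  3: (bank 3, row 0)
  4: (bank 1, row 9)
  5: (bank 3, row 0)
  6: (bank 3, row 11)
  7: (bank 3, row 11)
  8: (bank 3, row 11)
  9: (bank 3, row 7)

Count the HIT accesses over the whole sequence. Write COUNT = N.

step 0: bank1 11->9 [CONFLICT]
step 1: bank3 9->9 [HIT]
step 2: bank3 9->10 [CONFLICT]
step 3: bank3 10->0 [CONFLICT]
step 4: bank1 9->9 [HIT]
step 5: bank3 0->0 [HIT]
step 6: bank3 0->11 [CONFLICT]
step 7: bank3 11->11 [HIT]
step 8: bank3 11->11 [HIT]
step 9: bank3 11->7 [CONFLICT]

COUNT = 5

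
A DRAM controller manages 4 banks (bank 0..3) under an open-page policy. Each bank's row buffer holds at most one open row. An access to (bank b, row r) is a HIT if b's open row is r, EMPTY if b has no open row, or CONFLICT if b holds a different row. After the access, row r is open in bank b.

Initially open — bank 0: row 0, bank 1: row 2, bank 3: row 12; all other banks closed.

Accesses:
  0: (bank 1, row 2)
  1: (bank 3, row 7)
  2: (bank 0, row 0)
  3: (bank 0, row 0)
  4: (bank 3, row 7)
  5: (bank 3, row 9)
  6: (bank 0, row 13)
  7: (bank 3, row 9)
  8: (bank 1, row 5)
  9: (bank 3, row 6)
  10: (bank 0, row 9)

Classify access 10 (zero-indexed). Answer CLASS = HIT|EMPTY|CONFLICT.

0: bank 1 row 2 — prev 2 → HIT
1: bank 3 row 7 — prev 12 → CONFLICT
2: bank 0 row 0 — prev 0 → HIT
3: bank 0 row 0 — prev 0 → HIT
4: bank 3 row 7 — prev 7 → HIT
5: bank 3 row 9 — prev 7 → CONFLICT
6: bank 0 row 13 — prev 0 → CONFLICT
7: bank 3 row 9 — prev 9 → HIT
8: bank 1 row 5 — prev 2 → CONFLICT
9: bank 3 row 6 — prev 9 → CONFLICT
10: bank 0 row 9 — prev 13 → CONFLICT

CLASS = CONFLICT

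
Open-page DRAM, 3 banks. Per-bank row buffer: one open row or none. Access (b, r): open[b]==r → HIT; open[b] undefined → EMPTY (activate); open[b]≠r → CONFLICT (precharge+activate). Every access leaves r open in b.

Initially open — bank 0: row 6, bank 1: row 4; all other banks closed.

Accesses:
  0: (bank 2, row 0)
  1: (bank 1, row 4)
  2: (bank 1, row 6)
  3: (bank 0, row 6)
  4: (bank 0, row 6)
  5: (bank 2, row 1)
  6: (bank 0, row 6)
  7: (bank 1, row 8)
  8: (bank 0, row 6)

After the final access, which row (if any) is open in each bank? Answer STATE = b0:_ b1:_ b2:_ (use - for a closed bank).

STATE = b0:6 b1:8 b2:1

step 0: bank2 None->0 [EMPTY]
step 1: bank1 4->4 [HIT]
step 2: bank1 4->6 [CONFLICT]
step 3: bank0 6->6 [HIT]
step 4: bank0 6->6 [HIT]
step 5: bank2 0->1 [CONFLICT]
step 6: bank0 6->6 [HIT]
step 7: bank1 6->8 [CONFLICT]
step 8: bank0 6->6 [HIT]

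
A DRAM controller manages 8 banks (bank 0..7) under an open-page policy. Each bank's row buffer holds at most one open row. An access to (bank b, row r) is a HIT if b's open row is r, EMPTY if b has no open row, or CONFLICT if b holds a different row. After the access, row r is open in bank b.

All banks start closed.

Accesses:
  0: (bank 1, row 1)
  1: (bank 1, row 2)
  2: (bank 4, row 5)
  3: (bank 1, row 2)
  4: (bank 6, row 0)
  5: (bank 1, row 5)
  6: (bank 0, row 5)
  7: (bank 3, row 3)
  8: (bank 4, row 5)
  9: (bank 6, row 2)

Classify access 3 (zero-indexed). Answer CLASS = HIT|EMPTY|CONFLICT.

CLASS = HIT

0: bank 1 row 1 — prev None → EMPTY
1: bank 1 row 2 — prev 1 → CONFLICT
2: bank 4 row 5 — prev None → EMPTY
3: bank 1 row 2 — prev 2 → HIT
4: bank 6 row 0 — prev None → EMPTY
5: bank 1 row 5 — prev 2 → CONFLICT
6: bank 0 row 5 — prev None → EMPTY
7: bank 3 row 3 — prev None → EMPTY
8: bank 4 row 5 — prev 5 → HIT
9: bank 6 row 2 — prev 0 → CONFLICT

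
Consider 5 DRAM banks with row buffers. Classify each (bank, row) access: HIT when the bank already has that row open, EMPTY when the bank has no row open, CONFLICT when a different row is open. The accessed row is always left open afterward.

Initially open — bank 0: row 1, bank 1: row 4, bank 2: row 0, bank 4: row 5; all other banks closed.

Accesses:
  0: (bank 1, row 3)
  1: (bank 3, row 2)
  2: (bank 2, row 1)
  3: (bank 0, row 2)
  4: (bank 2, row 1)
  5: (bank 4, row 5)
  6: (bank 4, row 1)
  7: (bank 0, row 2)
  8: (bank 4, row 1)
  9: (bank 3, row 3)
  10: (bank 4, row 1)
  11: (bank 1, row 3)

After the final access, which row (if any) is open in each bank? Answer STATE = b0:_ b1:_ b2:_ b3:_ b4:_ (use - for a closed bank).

STATE = b0:2 b1:3 b2:1 b3:3 b4:1

  [0] b1 r3: had r4 ⇒ C
  [1] b3 r2: no row ⇒ E
  [2] b2 r1: had r0 ⇒ C
  [3] b0 r2: had r1 ⇒ C
  [4] b2 r1: had r1 ⇒ H
  [5] b4 r5: had r5 ⇒ H
  [6] b4 r1: had r5 ⇒ C
  [7] b0 r2: had r2 ⇒ H
  [8] b4 r1: had r1 ⇒ H
  [9] b3 r3: had r2 ⇒ C
  [10] b4 r1: had r1 ⇒ H
  [11] b1 r3: had r3 ⇒ H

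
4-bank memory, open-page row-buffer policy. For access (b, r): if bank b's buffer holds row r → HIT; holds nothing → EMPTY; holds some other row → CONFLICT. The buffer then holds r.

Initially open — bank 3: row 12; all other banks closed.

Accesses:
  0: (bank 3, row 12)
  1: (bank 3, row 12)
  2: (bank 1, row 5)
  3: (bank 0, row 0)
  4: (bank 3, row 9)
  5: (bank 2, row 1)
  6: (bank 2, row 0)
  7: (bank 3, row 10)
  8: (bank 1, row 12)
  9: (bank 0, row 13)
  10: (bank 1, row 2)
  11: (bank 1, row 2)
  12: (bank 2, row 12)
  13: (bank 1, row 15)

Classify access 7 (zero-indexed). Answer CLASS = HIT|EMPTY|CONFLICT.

CLASS = CONFLICT

#0 (3,12) H  (was 12)
#1 (3,12) H  (was 12)
#2 (1,5) E
#3 (0,0) E
#4 (3,9) C  (was 12)
#5 (2,1) E
#6 (2,0) C  (was 1)
#7 (3,10) C  (was 9)
#8 (1,12) C  (was 5)
#9 (0,13) C  (was 0)
#10 (1,2) C  (was 12)
#11 (1,2) H  (was 2)
#12 (2,12) C  (was 0)
#13 (1,15) C  (was 2)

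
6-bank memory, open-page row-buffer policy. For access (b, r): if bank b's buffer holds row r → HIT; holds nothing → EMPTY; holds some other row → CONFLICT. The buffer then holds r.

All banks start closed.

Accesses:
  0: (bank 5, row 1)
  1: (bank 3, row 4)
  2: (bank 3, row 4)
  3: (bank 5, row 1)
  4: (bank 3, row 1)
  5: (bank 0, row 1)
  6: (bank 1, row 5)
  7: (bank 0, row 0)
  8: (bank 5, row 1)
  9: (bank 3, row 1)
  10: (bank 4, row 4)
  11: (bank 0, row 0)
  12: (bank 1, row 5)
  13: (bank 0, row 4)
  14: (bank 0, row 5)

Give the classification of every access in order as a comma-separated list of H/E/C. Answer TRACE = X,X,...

TRACE = E,E,H,H,C,E,E,C,H,H,E,H,H,C,C

  [0] b5 r1: no row ⇒ E
  [1] b3 r4: no row ⇒ E
  [2] b3 r4: had r4 ⇒ H
  [3] b5 r1: had r1 ⇒ H
  [4] b3 r1: had r4 ⇒ C
  [5] b0 r1: no row ⇒ E
  [6] b1 r5: no row ⇒ E
  [7] b0 r0: had r1 ⇒ C
  [8] b5 r1: had r1 ⇒ H
  [9] b3 r1: had r1 ⇒ H
  [10] b4 r4: no row ⇒ E
  [11] b0 r0: had r0 ⇒ H
  [12] b1 r5: had r5 ⇒ H
  [13] b0 r4: had r0 ⇒ C
  [14] b0 r5: had r4 ⇒ C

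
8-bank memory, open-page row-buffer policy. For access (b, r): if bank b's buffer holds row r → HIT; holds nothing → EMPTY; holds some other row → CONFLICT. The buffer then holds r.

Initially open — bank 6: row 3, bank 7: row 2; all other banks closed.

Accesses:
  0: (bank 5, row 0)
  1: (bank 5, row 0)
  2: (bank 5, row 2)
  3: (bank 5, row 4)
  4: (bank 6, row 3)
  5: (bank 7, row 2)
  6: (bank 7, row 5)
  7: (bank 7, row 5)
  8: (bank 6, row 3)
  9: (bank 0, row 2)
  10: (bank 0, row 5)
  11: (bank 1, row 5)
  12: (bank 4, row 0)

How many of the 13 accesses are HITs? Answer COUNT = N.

COUNT = 5

step 0: bank5 None->0 [EMPTY]
step 1: bank5 0->0 [HIT]
step 2: bank5 0->2 [CONFLICT]
step 3: bank5 2->4 [CONFLICT]
step 4: bank6 3->3 [HIT]
step 5: bank7 2->2 [HIT]
step 6: bank7 2->5 [CONFLICT]
step 7: bank7 5->5 [HIT]
step 8: bank6 3->3 [HIT]
step 9: bank0 None->2 [EMPTY]
step 10: bank0 2->5 [CONFLICT]
step 11: bank1 None->5 [EMPTY]
step 12: bank4 None->0 [EMPTY]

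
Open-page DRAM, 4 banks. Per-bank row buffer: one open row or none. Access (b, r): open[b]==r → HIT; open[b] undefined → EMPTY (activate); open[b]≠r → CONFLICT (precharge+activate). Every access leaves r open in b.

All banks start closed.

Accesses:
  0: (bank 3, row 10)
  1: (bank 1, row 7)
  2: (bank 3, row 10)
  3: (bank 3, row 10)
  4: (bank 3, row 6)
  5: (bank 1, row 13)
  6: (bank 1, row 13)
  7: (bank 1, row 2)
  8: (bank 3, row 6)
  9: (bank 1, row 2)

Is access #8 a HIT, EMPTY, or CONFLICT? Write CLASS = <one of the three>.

0: bank 3 row 10 — prev None → EMPTY
1: bank 1 row 7 — prev None → EMPTY
2: bank 3 row 10 — prev 10 → HIT
3: bank 3 row 10 — prev 10 → HIT
4: bank 3 row 6 — prev 10 → CONFLICT
5: bank 1 row 13 — prev 7 → CONFLICT
6: bank 1 row 13 — prev 13 → HIT
7: bank 1 row 2 — prev 13 → CONFLICT
8: bank 3 row 6 — prev 6 → HIT
9: bank 1 row 2 — prev 2 → HIT

CLASS = HIT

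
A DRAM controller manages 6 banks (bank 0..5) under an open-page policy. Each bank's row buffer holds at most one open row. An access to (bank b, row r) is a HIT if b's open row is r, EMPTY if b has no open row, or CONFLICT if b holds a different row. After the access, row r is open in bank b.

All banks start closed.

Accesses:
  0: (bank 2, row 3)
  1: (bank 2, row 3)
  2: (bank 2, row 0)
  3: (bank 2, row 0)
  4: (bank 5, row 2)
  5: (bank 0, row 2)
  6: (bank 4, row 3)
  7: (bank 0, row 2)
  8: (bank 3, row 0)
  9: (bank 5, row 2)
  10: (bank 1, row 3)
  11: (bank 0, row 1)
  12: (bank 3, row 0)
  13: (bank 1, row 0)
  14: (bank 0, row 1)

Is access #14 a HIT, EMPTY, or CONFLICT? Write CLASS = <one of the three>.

  [0] b2 r3: no row ⇒ E
  [1] b2 r3: had r3 ⇒ H
  [2] b2 r0: had r3 ⇒ C
  [3] b2 r0: had r0 ⇒ H
  [4] b5 r2: no row ⇒ E
  [5] b0 r2: no row ⇒ E
  [6] b4 r3: no row ⇒ E
  [7] b0 r2: had r2 ⇒ H
  [8] b3 r0: no row ⇒ E
  [9] b5 r2: had r2 ⇒ H
  [10] b1 r3: no row ⇒ E
  [11] b0 r1: had r2 ⇒ C
  [12] b3 r0: had r0 ⇒ H
  [13] b1 r0: had r3 ⇒ C
  [14] b0 r1: had r1 ⇒ H

CLASS = HIT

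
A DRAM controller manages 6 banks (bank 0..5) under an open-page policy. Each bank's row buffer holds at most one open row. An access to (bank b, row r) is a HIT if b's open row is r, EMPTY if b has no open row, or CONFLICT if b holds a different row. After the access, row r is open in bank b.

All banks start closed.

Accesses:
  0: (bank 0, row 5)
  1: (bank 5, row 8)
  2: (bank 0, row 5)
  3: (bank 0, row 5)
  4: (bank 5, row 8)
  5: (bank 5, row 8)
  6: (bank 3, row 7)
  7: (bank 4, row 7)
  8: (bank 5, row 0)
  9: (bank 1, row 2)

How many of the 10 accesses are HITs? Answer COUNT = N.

COUNT = 4

0: bank 0 row 5 — prev None → EMPTY
1: bank 5 row 8 — prev None → EMPTY
2: bank 0 row 5 — prev 5 → HIT
3: bank 0 row 5 — prev 5 → HIT
4: bank 5 row 8 — prev 8 → HIT
5: bank 5 row 8 — prev 8 → HIT
6: bank 3 row 7 — prev None → EMPTY
7: bank 4 row 7 — prev None → EMPTY
8: bank 5 row 0 — prev 8 → CONFLICT
9: bank 1 row 2 — prev None → EMPTY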